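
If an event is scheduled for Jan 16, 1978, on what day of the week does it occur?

January 1, 1978 is a Sunday.
Jan 1, 1978 → Jan 16, 1978: 15 days.
Total: 15 days.
15 mod 7 = 1, so Sunday + 1 = Monday.

Monday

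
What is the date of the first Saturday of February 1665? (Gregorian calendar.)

February 1, 1665 is a Sunday.
The first Saturday is therefore February 7 (6 days later).

February 7, 1665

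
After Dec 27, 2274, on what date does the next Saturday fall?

Dec 27, 2274 is a Sunday.
From Sunday to the next Saturday is 6 days.
Dec 27, 2274 + 6 = Jan 2, 2275.

January 2, 2275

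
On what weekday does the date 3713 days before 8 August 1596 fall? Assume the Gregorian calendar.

First find the weekday of Aug 8, 1596. Doomsday rule: the anchor day for the 1500s is Wednesday. For year 96: 96÷12 = 8 r 0, and 0÷4 = 0, so 8+0+0 = 8.
Wednesday + 8 ≡ Thursday — that's 1596's doomsday.
In August the doomsday date is Aug 8.
Aug 8 is the doomsday itself: Thursday.
3713 mod 7 = 3, so 3713 days before a Thursday is Thursday − 3 = Monday.

Monday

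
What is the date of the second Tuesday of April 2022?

April 1, 2022 is a Friday.
The first Tuesday is therefore April 5 (4 days later).
The second Tuesday is 5 + 1×7 = April 12.

April 12, 2022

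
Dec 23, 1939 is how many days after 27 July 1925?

5262

Jul 27, 1925 → Jul 27, 1926: 365 days.
Jul 27, 1926 → Jul 27, 1927: 365 days.
Jul 27, 1927 → Jul 27, 1928: 366 days (Feb 29, 1928 is in that span).
Jul 27, 1928 → Jul 27, 1929: 365 days.
Jul 27, 1929 → Jul 27, 1930: 365 days.
Jul 27, 1930 → Jul 27, 1931: 365 days.
Jul 27, 1931 → Jul 27, 1932: 366 days (Feb 29, 1932 is in that span).
Jul 27, 1932 → Jul 27, 1933: 365 days.
Jul 27, 1933 → Jul 27, 1934: 365 days.
Jul 27, 1934 → Jul 27, 1935: 365 days.
Jul 27, 1935 → Jul 27, 1936: 366 days (Feb 29, 1936 is in that span).
Jul 27, 1936 → Jul 27, 1937: 365 days.
Jul 27, 1937 → Jul 27, 1938: 365 days.
Jul 27, 1938 → Jul 27, 1939: 365 days.
Jul 27, 1939 → Aug 27, 1939: 31 days (July has 31).
Aug 27, 1939 → Sep 27, 1939: 31 days (August has 31).
Sep 27, 1939 → Oct 27, 1939: 30 days (September has 30).
Oct 27, 1939 → Nov 27, 1939: 31 days (October has 31).
Nov 27, 1939 → Dec 23, 1939: 26 days.
Total: 5262 days.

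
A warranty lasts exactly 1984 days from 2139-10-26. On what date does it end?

April 1, 2145

+366 (one year; includes Feb 29, 2140) → Oct 26, 2140 (1618 left).
+365 (one year) → Oct 26, 2141 (1253 left).
+365 (one year) → Oct 26, 2142 (888 left).
+365 (one year) → Oct 26, 2143 (523 left).
+366 (one year; includes Feb 29, 2144) → Oct 26, 2144 (157 left).
Oct has 31 days: +6 → Nov 1, 2144 (151 left).
Nov has 30 days: +30 → Dec 1, 2144 (121 left).
Dec has 31 days: +31 → Jan 1, 2145 (90 left).
Jan has 31 days: +31 → Feb 1, 2145 (59 left).
Feb has 28 days: +28 → Mar 1, 2145 (31 left).
Mar has 31 days: +31 → Apr 1, 2145 (0 left).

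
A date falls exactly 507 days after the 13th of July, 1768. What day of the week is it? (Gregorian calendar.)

Jul 13, 1768 is a Wednesday.
507 mod 7 = 3, so 507 days after a Wednesday is Wednesday + 3 = Saturday.

Saturday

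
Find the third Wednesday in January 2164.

January 18, 2164

January 1, 2164 is a Sunday.
The first Wednesday is therefore January 4 (3 days later).
The third Wednesday is 4 + 2×7 = January 18.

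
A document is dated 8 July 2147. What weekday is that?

Saturday

Doomsday rule: the anchor day for the 2100s is Sunday. For year 47: 47÷12 = 3 r 11, and 11÷4 = 2, so 3+11+2 = 16.
Sunday + 16 ≡ Tuesday — that's 2147's doomsday.
In July the doomsday date is Jul 11.
Jul 8 is 3 days before Jul 11; 3 mod 7 = 3, so Tuesday − 3 = Saturday.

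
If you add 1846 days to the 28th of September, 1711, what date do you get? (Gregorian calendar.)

+366 (one year; includes Feb 29, 1712) → Sep 28, 1712 (1480 left).
+365 (one year) → Sep 28, 1713 (1115 left).
+365 (one year) → Sep 28, 1714 (750 left).
+365 (one year) → Sep 28, 1715 (385 left).
Sep has 30 days: +3 → Oct 1, 1715 (382 left).
Oct has 31 days: +31 → Nov 1, 1715 (351 left).
Nov has 30 days: +30 → Dec 1, 1715 (321 left).
Dec has 31 days: +31 → Jan 1, 1716 (290 left).
Jan has 31 days: +31 → Feb 1, 1716 (259 left).
Feb has 29 days: +29 → Mar 1, 1716 (230 left).
Mar has 31 days: +31 → Apr 1, 1716 (199 left).
Apr has 30 days: +30 → May 1, 1716 (169 left).
May has 31 days: +31 → Jun 1, 1716 (138 left).
Jun has 30 days: +30 → Jul 1, 1716 (108 left).
Jul has 31 days: +31 → Aug 1, 1716 (77 left).
Aug has 31 days: +31 → Sep 1, 1716 (46 left).
Sep has 30 days: +30 → Oct 1, 1716 (16 left).
+16 → Oct 17, 1716.

October 17, 1716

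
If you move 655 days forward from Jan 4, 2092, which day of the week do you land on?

Tuesday

Jan 4, 2092 is a Friday.
655 mod 7 = 4, so 655 days after a Friday is Friday + 4 = Tuesday.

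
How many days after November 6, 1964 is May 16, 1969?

Nov 6, 1964 → Nov 6, 1965: 365 days.
Nov 6, 1965 → Nov 6, 1966: 365 days.
Nov 6, 1966 → Nov 6, 1967: 365 days.
Nov 6, 1967 → Nov 6, 1968: 366 days (Feb 29, 1968 is in that span).
Nov 6, 1968 → Dec 6, 1968: 30 days (November has 30).
Dec 6, 1968 → Jan 6, 1969: 31 days (December has 31).
Jan 6, 1969 → Feb 6, 1969: 31 days (January has 31).
Feb 6, 1969 → Mar 6, 1969: 28 days (February has 28).
Mar 6, 1969 → Apr 6, 1969: 31 days (March has 31).
Apr 6, 1969 → May 6, 1969: 30 days (April has 30).
May 6, 1969 → May 16, 1969: 10 days.
Total: 1652 days.

1652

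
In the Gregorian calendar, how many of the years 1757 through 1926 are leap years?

40

Multiples of 4 in [1757,1926]: 42.
Of those, multiples of 100: 2 (not leap unless ÷400).
Multiples of 400: 0.
Leap years = 42 − 2 + 0 = 40.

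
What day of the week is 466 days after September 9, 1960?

First find the weekday of Sep 9, 1960. Doomsday rule: the anchor day for the 1900s is Wednesday. For year 60: 60÷12 = 5 r 0, and 0÷4 = 0, so 5+0+0 = 5.
Wednesday + 5 ≡ Monday — that's 1960's doomsday.
In September the doomsday date is Sep 5.
Sep 9 is 4 days after Sep 5; 4 mod 7 = 4, so Monday + 4 = Friday.
466 mod 7 = 4, so 466 days after a Friday is Friday + 4 = Tuesday.

Tuesday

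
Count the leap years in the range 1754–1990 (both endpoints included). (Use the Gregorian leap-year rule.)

57

Multiples of 4 in [1754,1990]: 59.
Of those, multiples of 100: 2 (not leap unless ÷400).
Multiples of 400: 0.
Leap years = 59 − 2 + 0 = 57.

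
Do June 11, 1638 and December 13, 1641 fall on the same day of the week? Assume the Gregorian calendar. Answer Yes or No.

From Jun 11, 1638 to Dec 13, 1641 is 1281 days.
1281 mod 7 = 0, so they are the same weekday.
(Jun 11, 1638 is a Friday; Dec 13, 1641 is a Friday.)

Yes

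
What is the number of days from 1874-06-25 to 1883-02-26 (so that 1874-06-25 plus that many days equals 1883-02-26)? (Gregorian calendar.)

Jun 25, 1874 → Jun 25, 1875: 365 days.
Jun 25, 1875 → Jun 25, 1876: 366 days (Feb 29, 1876 is in that span).
Jun 25, 1876 → Jun 25, 1877: 365 days.
Jun 25, 1877 → Jun 25, 1878: 365 days.
Jun 25, 1878 → Jun 25, 1879: 365 days.
Jun 25, 1879 → Jun 25, 1880: 366 days (Feb 29, 1880 is in that span).
Jun 25, 1880 → Jun 25, 1881: 365 days.
Jun 25, 1881 → Jun 25, 1882: 365 days.
Jun 25, 1882 → Jul 25, 1882: 30 days (June has 30).
Jul 25, 1882 → Aug 25, 1882: 31 days (July has 31).
Aug 25, 1882 → Sep 25, 1882: 31 days (August has 31).
Sep 25, 1882 → Oct 25, 1882: 30 days (September has 30).
Oct 25, 1882 → Nov 25, 1882: 31 days (October has 31).
Nov 25, 1882 → Dec 25, 1882: 30 days (November has 30).
Dec 25, 1882 → Jan 25, 1883: 31 days (December has 31).
Jan 25, 1883 → Feb 25, 1883: 31 days (January has 31).
Feb 25, 1883 → Feb 26, 1883: 1 days.
Total: 3168 days.

3168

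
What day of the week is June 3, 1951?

Sunday

Doomsday rule: the anchor day for the 1900s is Wednesday. For year 51: 51÷12 = 4 r 3, and 3÷4 = 0, so 4+3+0 = 7.
Wednesday + 7 ≡ Wednesday — that's 1951's doomsday.
In June the doomsday date is Jun 6.
Jun 3 is 3 days before Jun 6; 3 mod 7 = 3, so Wednesday − 3 = Sunday.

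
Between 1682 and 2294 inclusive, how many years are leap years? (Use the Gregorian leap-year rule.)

148

Multiples of 4 in [1682,2294]: 153.
Of those, multiples of 100: 6 (not leap unless ÷400).
Multiples of 400: 1.
Leap years = 153 − 6 + 1 = 148.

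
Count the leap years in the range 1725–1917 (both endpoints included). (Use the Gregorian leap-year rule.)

Multiples of 4 in [1725,1917]: 48.
Of those, multiples of 100: 2 (not leap unless ÷400).
Multiples of 400: 0.
Leap years = 48 − 2 + 0 = 46.

46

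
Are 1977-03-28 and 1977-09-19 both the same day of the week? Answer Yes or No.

From Mar 28, 1977 to Sep 19, 1977 is 175 days.
175 mod 7 = 0, so they are the same weekday.
(Mar 28, 1977 is a Monday; Sep 19, 1977 is a Monday.)

Yes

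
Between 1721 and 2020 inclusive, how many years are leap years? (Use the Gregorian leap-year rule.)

Multiples of 4 in [1721,2020]: 75.
Of those, multiples of 100: 3 (not leap unless ÷400).
Multiples of 400: 1.
Leap years = 75 − 3 + 1 = 73.

73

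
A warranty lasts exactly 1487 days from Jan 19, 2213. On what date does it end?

+365 (one year) → Jan 19, 2214 (1122 left).
+365 (one year) → Jan 19, 2215 (757 left).
+365 (one year) → Jan 19, 2216 (392 left).
Jan has 31 days: +13 → Feb 1, 2216 (379 left).
Feb has 29 days: +29 → Mar 1, 2216 (350 left).
Mar has 31 days: +31 → Apr 1, 2216 (319 left).
Apr has 30 days: +30 → May 1, 2216 (289 left).
May has 31 days: +31 → Jun 1, 2216 (258 left).
Jun has 30 days: +30 → Jul 1, 2216 (228 left).
Jul has 31 days: +31 → Aug 1, 2216 (197 left).
Aug has 31 days: +31 → Sep 1, 2216 (166 left).
Sep has 30 days: +30 → Oct 1, 2216 (136 left).
Oct has 31 days: +31 → Nov 1, 2216 (105 left).
Nov has 30 days: +30 → Dec 1, 2216 (75 left).
Dec has 31 days: +31 → Jan 1, 2217 (44 left).
Jan has 31 days: +31 → Feb 1, 2217 (13 left).
+13 → Feb 14, 2217.

February 14, 2217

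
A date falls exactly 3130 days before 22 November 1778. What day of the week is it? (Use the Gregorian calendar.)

First find the weekday of Nov 22, 1778. Doomsday rule: the anchor day for the 1700s is Sunday. For year 78: 78÷12 = 6 r 6, and 6÷4 = 1, so 6+6+1 = 13.
Sunday + 13 ≡ Saturday — that's 1778's doomsday.
In November the doomsday date is Nov 7.
Nov 22 is 15 days after Nov 7; 15 mod 7 = 1, so Saturday + 1 = Sunday.
3130 mod 7 = 1, so 3130 days before a Sunday is Sunday − 1 = Saturday.

Saturday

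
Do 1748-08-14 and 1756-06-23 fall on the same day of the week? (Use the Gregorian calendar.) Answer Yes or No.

From Aug 14, 1748 to Jun 23, 1756 is 2870 days.
2870 mod 7 = 0, so they are the same weekday.
(Aug 14, 1748 is a Wednesday; Jun 23, 1756 is a Wednesday.)

Yes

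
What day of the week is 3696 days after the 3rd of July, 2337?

Saturday

Jul 3, 2337 is a Saturday.
3696 mod 7 = 0, so 3696 days after a Saturday is Saturday + 0 = Saturday.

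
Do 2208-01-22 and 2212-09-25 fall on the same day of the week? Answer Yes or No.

Yes

From Jan 22, 2208 to Sep 25, 2212 is 1708 days.
1708 mod 7 = 0, so they are the same weekday.
(Jan 22, 2208 is a Friday; Sep 25, 2212 is a Friday.)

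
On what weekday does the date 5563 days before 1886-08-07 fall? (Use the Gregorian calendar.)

First find the weekday of Aug 7, 1886. Doomsday rule: the anchor day for the 1800s is Friday. For year 86: 86÷12 = 7 r 2, and 2÷4 = 0, so 7+2+0 = 9.
Friday + 9 ≡ Sunday — that's 1886's doomsday.
In August the doomsday date is Aug 8.
Aug 7 is 1 day before Aug 8; 1 mod 7 = 1, so Sunday − 1 = Saturday.
5563 mod 7 = 5, so 5563 days before a Saturday is Saturday − 5 = Monday.

Monday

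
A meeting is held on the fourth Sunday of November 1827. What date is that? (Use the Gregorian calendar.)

November 25, 1827

November 1, 1827 is a Thursday.
The first Sunday is therefore November 4 (3 days later).
The fourth Sunday is 4 + 3×7 = November 25.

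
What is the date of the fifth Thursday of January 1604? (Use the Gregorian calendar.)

January 29, 1604

January 1, 1604 is a Thursday.
The first Thursday is therefore January 1 (same day).
The fifth Thursday is 1 + 4×7 = January 29.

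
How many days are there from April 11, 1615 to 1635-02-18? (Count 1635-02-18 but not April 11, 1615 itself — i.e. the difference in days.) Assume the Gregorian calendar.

7253

Apr 11, 1615 → Apr 11, 1616: 366 days (Feb 29, 1616 is in that span).
Apr 11, 1616 → Apr 11, 1617: 365 days.
Apr 11, 1617 → Apr 11, 1618: 365 days.
Apr 11, 1618 → Apr 11, 1619: 365 days.
Apr 11, 1619 → Apr 11, 1620: 366 days (Feb 29, 1620 is in that span).
Apr 11, 1620 → Apr 11, 1621: 365 days.
Apr 11, 1621 → Apr 11, 1622: 365 days.
Apr 11, 1622 → Apr 11, 1623: 365 days.
Apr 11, 1623 → Apr 11, 1624: 366 days (Feb 29, 1624 is in that span).
Apr 11, 1624 → Apr 11, 1625: 365 days.
Apr 11, 1625 → Apr 11, 1626: 365 days.
Apr 11, 1626 → Apr 11, 1627: 365 days.
Apr 11, 1627 → Apr 11, 1628: 366 days (Feb 29, 1628 is in that span).
Apr 11, 1628 → Apr 11, 1629: 365 days.
Apr 11, 1629 → Apr 11, 1630: 365 days.
Apr 11, 1630 → Apr 11, 1631: 365 days.
Apr 11, 1631 → Apr 11, 1632: 366 days (Feb 29, 1632 is in that span).
Apr 11, 1632 → Apr 11, 1633: 365 days.
Apr 11, 1633 → Apr 11, 1634: 365 days.
Apr 11, 1634 → May 11, 1634: 30 days (April has 30).
May 11, 1634 → Jun 11, 1634: 31 days (May has 31).
Jun 11, 1634 → Jul 11, 1634: 30 days (June has 30).
Jul 11, 1634 → Aug 11, 1634: 31 days (July has 31).
Aug 11, 1634 → Sep 11, 1634: 31 days (August has 31).
Sep 11, 1634 → Oct 11, 1634: 30 days (September has 30).
Oct 11, 1634 → Nov 11, 1634: 31 days (October has 31).
Nov 11, 1634 → Dec 11, 1634: 30 days (November has 30).
Dec 11, 1634 → Jan 11, 1635: 31 days (December has 31).
Jan 11, 1635 → Feb 11, 1635: 31 days (January has 31).
Feb 11, 1635 → Feb 18, 1635: 7 days.
Total: 7253 days.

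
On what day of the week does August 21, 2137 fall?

Doomsday rule: the anchor day for the 2100s is Sunday. For year 37: 37÷12 = 3 r 1, and 1÷4 = 0, so 3+1+0 = 4.
Sunday + 4 ≡ Thursday — that's 2137's doomsday.
In August the doomsday date is Aug 8.
Aug 21 is 13 days after Aug 8; 13 mod 7 = 6, so Thursday + 6 = Wednesday.

Wednesday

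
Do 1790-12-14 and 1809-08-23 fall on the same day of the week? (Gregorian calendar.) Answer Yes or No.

No

From Dec 14, 1790 to Aug 23, 1809 is 6826 days.
6826 mod 7 = 1, so they are different weekdays.
(Dec 14, 1790 is a Tuesday; Aug 23, 1809 is a Wednesday.)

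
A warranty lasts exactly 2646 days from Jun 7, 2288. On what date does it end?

September 5, 2295

+365 (one year) → Jun 7, 2289 (2281 left).
+365 (one year) → Jun 7, 2290 (1916 left).
+365 (one year) → Jun 7, 2291 (1551 left).
+366 (one year; includes Feb 29, 2292) → Jun 7, 2292 (1185 left).
+365 (one year) → Jun 7, 2293 (820 left).
+365 (one year) → Jun 7, 2294 (455 left).
+365 (one year) → Jun 7, 2295 (90 left).
Jun has 30 days: +24 → Jul 1, 2295 (66 left).
Jul has 31 days: +31 → Aug 1, 2295 (35 left).
Aug has 31 days: +31 → Sep 1, 2295 (4 left).
+4 → Sep 5, 2295.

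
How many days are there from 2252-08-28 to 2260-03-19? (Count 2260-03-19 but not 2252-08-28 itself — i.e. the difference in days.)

Aug 28, 2252 → Aug 28, 2253: 365 days.
Aug 28, 2253 → Aug 28, 2254: 365 days.
Aug 28, 2254 → Aug 28, 2255: 365 days.
Aug 28, 2255 → Aug 28, 2256: 366 days (Feb 29, 2256 is in that span).
Aug 28, 2256 → Aug 28, 2257: 365 days.
Aug 28, 2257 → Aug 28, 2258: 365 days.
Aug 28, 2258 → Aug 28, 2259: 365 days.
Aug 28, 2259 → Sep 28, 2259: 31 days (August has 31).
Sep 28, 2259 → Oct 28, 2259: 30 days (September has 30).
Oct 28, 2259 → Nov 28, 2259: 31 days (October has 31).
Nov 28, 2259 → Dec 28, 2259: 30 days (November has 30).
Dec 28, 2259 → Jan 28, 2260: 31 days (December has 31).
Jan 28, 2260 → Feb 28, 2260: 31 days (January has 31).
Feb 28, 2260 → Mar 19, 2260: 20 days.
Total: 2760 days.

2760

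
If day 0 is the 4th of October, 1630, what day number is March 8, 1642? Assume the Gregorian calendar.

Oct 4, 1630 → Oct 4, 1631: 365 days.
Oct 4, 1631 → Oct 4, 1632: 366 days (Feb 29, 1632 is in that span).
Oct 4, 1632 → Oct 4, 1633: 365 days.
Oct 4, 1633 → Oct 4, 1634: 365 days.
Oct 4, 1634 → Oct 4, 1635: 365 days.
Oct 4, 1635 → Oct 4, 1636: 366 days (Feb 29, 1636 is in that span).
Oct 4, 1636 → Oct 4, 1637: 365 days.
Oct 4, 1637 → Oct 4, 1638: 365 days.
Oct 4, 1638 → Oct 4, 1639: 365 days.
Oct 4, 1639 → Oct 4, 1640: 366 days (Feb 29, 1640 is in that span).
Oct 4, 1640 → Oct 4, 1641: 365 days.
Oct 4, 1641 → Nov 4, 1641: 31 days (October has 31).
Nov 4, 1641 → Dec 4, 1641: 30 days (November has 30).
Dec 4, 1641 → Jan 4, 1642: 31 days (December has 31).
Jan 4, 1642 → Feb 4, 1642: 31 days (January has 31).
Feb 4, 1642 → Mar 4, 1642: 28 days (February has 28).
Mar 4, 1642 → Mar 8, 1642: 4 days.
Total: 4173 days.

4173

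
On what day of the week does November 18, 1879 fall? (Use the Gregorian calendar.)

Tuesday

Doomsday rule: the anchor day for the 1800s is Friday. For year 79: 79÷12 = 6 r 7, and 7÷4 = 1, so 6+7+1 = 14.
Friday + 14 ≡ Friday — that's 1879's doomsday.
In November the doomsday date is Nov 7.
Nov 18 is 11 days after Nov 7; 11 mod 7 = 4, so Friday + 4 = Tuesday.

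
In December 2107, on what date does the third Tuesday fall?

December 20, 2107

December 1, 2107 is a Thursday.
The first Tuesday is therefore December 6 (5 days later).
The third Tuesday is 6 + 2×7 = December 20.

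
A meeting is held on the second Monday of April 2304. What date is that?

April 11, 2304

April 1, 2304 is a Friday.
The first Monday is therefore April 4 (3 days later).
The second Monday is 4 + 1×7 = April 11.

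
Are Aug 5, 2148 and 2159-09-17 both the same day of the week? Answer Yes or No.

From Aug 5, 2148 to Sep 17, 2159 is 4060 days.
4060 mod 7 = 0, so they are the same weekday.
(Aug 5, 2148 is a Monday; Sep 17, 2159 is a Monday.)

Yes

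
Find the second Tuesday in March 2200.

March 1, 2200 is a Saturday.
The first Tuesday is therefore March 4 (3 days later).
The second Tuesday is 4 + 1×7 = March 11.

March 11, 2200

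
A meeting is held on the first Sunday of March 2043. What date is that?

March 1, 2043

March 1, 2043 is a Sunday.
The first Sunday is therefore March 1 (same day).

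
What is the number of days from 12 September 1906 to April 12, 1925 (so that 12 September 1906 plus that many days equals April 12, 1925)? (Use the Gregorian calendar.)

6787

Sep 12, 1906 → Sep 12, 1907: 365 days.
Sep 12, 1907 → Sep 12, 1908: 366 days (Feb 29, 1908 is in that span).
Sep 12, 1908 → Sep 12, 1909: 365 days.
Sep 12, 1909 → Sep 12, 1910: 365 days.
Sep 12, 1910 → Sep 12, 1911: 365 days.
Sep 12, 1911 → Sep 12, 1912: 366 days (Feb 29, 1912 is in that span).
Sep 12, 1912 → Sep 12, 1913: 365 days.
Sep 12, 1913 → Sep 12, 1914: 365 days.
Sep 12, 1914 → Sep 12, 1915: 365 days.
Sep 12, 1915 → Sep 12, 1916: 366 days (Feb 29, 1916 is in that span).
Sep 12, 1916 → Sep 12, 1917: 365 days.
Sep 12, 1917 → Sep 12, 1918: 365 days.
Sep 12, 1918 → Sep 12, 1919: 365 days.
Sep 12, 1919 → Sep 12, 1920: 366 days (Feb 29, 1920 is in that span).
Sep 12, 1920 → Sep 12, 1921: 365 days.
Sep 12, 1921 → Sep 12, 1922: 365 days.
Sep 12, 1922 → Sep 12, 1923: 365 days.
Sep 12, 1923 → Sep 12, 1924: 366 days (Feb 29, 1924 is in that span).
Sep 12, 1924 → Oct 12, 1924: 30 days (September has 30).
Oct 12, 1924 → Nov 12, 1924: 31 days (October has 31).
Nov 12, 1924 → Dec 12, 1924: 30 days (November has 30).
Dec 12, 1924 → Jan 12, 1925: 31 days (December has 31).
Jan 12, 1925 → Feb 12, 1925: 31 days (January has 31).
Feb 12, 1925 → Mar 12, 1925: 28 days (February has 28).
Mar 12, 1925 → Apr 12, 1925: 31 days.
Total: 6787 days.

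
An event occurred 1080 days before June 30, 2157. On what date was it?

−365 (one year) → Jun 30, 2156 (715 left).
−366 (one year; includes Feb 29, 2156) → Jun 30, 2155 (349 left).
−30 → May 31, 2155 (end of May, 31 days; 319 left).
−31 → Apr 30, 2155 (end of Apr, 30 days; 288 left).
−30 → Mar 31, 2155 (end of Mar, 31 days; 258 left).
−31 → Feb 28, 2155 (end of Feb, 28 days; 227 left).
−28 → Jan 31, 2155 (end of Jan, 31 days; 199 left).
−31 → Dec 31, 2154 (end of Dec, 31 days; 168 left).
−31 → Nov 30, 2154 (end of Nov, 30 days; 137 left).
−30 → Oct 31, 2154 (end of Oct, 31 days; 107 left).
−31 → Sep 30, 2154 (end of Sep, 30 days; 76 left).
−30 → Aug 31, 2154 (end of Aug, 31 days; 46 left).
−31 → Jul 31, 2154 (end of Jul, 31 days; 15 left).
−15 → Jul 16, 2154.

July 16, 2154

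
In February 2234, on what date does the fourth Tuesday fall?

February 1, 2234 is a Saturday.
The first Tuesday is therefore February 4 (3 days later).
The fourth Tuesday is 4 + 3×7 = February 25.

February 25, 2234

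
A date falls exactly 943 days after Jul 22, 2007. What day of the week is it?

Friday

First find the weekday of Jul 22, 2007. Doomsday rule: the anchor day for the 2000s is Tuesday. For year 07: 7÷12 = 0 r 7, and 7÷4 = 1, so 0+7+1 = 8.
Tuesday + 8 ≡ Wednesday — that's 2007's doomsday.
In July the doomsday date is Jul 11.
Jul 22 is 11 days after Jul 11; 11 mod 7 = 4, so Wednesday + 4 = Sunday.
943 mod 7 = 5, so 943 days after a Sunday is Sunday + 5 = Friday.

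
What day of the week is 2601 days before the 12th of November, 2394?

Tuesday

First find the weekday of Nov 12, 2394. Doomsday rule: the anchor day for the 2300s is Wednesday. For year 94: 94÷12 = 7 r 10, and 10÷4 = 2, so 7+10+2 = 19.
Wednesday + 19 ≡ Monday — that's 2394's doomsday.
In November the doomsday date is Nov 7.
Nov 12 is 5 days after Nov 7; 5 mod 7 = 5, so Monday + 5 = Saturday.
2601 mod 7 = 4, so 2601 days before a Saturday is Saturday − 4 = Tuesday.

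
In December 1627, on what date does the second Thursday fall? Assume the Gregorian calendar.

December 1, 1627 is a Wednesday.
The first Thursday is therefore December 2 (1 days later).
The second Thursday is 2 + 1×7 = December 9.

December 9, 1627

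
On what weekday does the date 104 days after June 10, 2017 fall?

Friday

First find the weekday of Jun 10, 2017. Doomsday rule: the anchor day for the 2000s is Tuesday. For year 17: 17÷12 = 1 r 5, and 5÷4 = 1, so 1+5+1 = 7.
Tuesday + 7 ≡ Tuesday — that's 2017's doomsday.
In June the doomsday date is Jun 6.
Jun 10 is 4 days after Jun 6; 4 mod 7 = 4, so Tuesday + 4 = Saturday.
104 mod 7 = 6, so 104 days after a Saturday is Saturday + 6 = Friday.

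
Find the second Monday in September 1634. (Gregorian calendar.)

September 1, 1634 is a Friday.
The first Monday is therefore September 4 (3 days later).
The second Monday is 4 + 1×7 = September 11.

September 11, 1634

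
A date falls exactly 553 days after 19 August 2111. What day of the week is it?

First find the weekday of Aug 19, 2111. Doomsday rule: the anchor day for the 2100s is Sunday. For year 11: 11÷12 = 0 r 11, and 11÷4 = 2, so 0+11+2 = 13.
Sunday + 13 ≡ Saturday — that's 2111's doomsday.
In August the doomsday date is Aug 8.
Aug 19 is 11 days after Aug 8; 11 mod 7 = 4, so Saturday + 4 = Wednesday.
553 mod 7 = 0, so 553 days after a Wednesday is Wednesday + 0 = Wednesday.

Wednesday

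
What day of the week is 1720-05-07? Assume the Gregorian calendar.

Doomsday rule: the anchor day for the 1700s is Sunday. For year 20: 20÷12 = 1 r 8, and 8÷4 = 2, so 1+8+2 = 11.
Sunday + 11 ≡ Thursday — that's 1720's doomsday.
In May the doomsday date is May 9.
May 7 is 2 days before May 9; 2 mod 7 = 2, so Thursday − 2 = Tuesday.

Tuesday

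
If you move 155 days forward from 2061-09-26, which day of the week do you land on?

First find the weekday of Sep 26, 2061. Doomsday rule: the anchor day for the 2000s is Tuesday. For year 61: 61÷12 = 5 r 1, and 1÷4 = 0, so 5+1+0 = 6.
Tuesday + 6 ≡ Monday — that's 2061's doomsday.
In September the doomsday date is Sep 5.
Sep 26 is 21 days after Sep 5; 21 mod 7 = 0, so Monday + 0 = Monday.
155 mod 7 = 1, so 155 days after a Monday is Monday + 1 = Tuesday.

Tuesday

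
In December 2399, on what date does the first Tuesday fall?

December 1, 2399 is a Wednesday.
The first Tuesday is therefore December 7 (6 days later).

December 7, 2399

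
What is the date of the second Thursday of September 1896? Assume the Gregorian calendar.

September 10, 1896

September 1, 1896 is a Tuesday.
The first Thursday is therefore September 3 (2 days later).
The second Thursday is 3 + 1×7 = September 10.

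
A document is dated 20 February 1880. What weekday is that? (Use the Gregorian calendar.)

Doomsday rule: the anchor day for the 1800s is Friday. For year 80: 80÷12 = 6 r 8, and 8÷4 = 2, so 6+8+2 = 16.
Friday + 16 ≡ Sunday — that's 1880's doomsday.
In February the doomsday date is Feb 29 (1880 is a leap year (divisible by 4)).
Feb 20 is 9 days before Feb 29; 9 mod 7 = 2, so Sunday − 2 = Friday.

Friday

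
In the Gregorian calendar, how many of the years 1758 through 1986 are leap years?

Multiples of 4 in [1758,1986]: 57.
Of those, multiples of 100: 2 (not leap unless ÷400).
Multiples of 400: 0.
Leap years = 57 − 2 + 0 = 55.

55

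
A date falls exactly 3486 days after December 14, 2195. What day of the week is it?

Monday

First find the weekday of Dec 14, 2195. Doomsday rule: the anchor day for the 2100s is Sunday. For year 95: 95÷12 = 7 r 11, and 11÷4 = 2, so 7+11+2 = 20.
Sunday + 20 ≡ Saturday — that's 2195's doomsday.
In December the doomsday date is Dec 12.
Dec 14 is 2 days after Dec 12; 2 mod 7 = 2, so Saturday + 2 = Monday.
3486 mod 7 = 0, so 3486 days after a Monday is Monday + 0 = Monday.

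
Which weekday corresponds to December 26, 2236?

Doomsday rule: the anchor day for the 2200s is Friday. For year 36: 36÷12 = 3 r 0, and 0÷4 = 0, so 3+0+0 = 3.
Friday + 3 ≡ Monday — that's 2236's doomsday.
In December the doomsday date is Dec 12.
Dec 26 is 14 days after Dec 12; 14 mod 7 = 0, so Monday + 0 = Monday.

Monday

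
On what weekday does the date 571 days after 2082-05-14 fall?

Monday

May 14, 2082 is a Thursday.
571 mod 7 = 4, so 571 days after a Thursday is Thursday + 4 = Monday.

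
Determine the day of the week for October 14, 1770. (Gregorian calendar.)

Sunday

Doomsday rule: the anchor day for the 1700s is Sunday. For year 70: 70÷12 = 5 r 10, and 10÷4 = 2, so 5+10+2 = 17.
Sunday + 17 ≡ Wednesday — that's 1770's doomsday.
In October the doomsday date is Oct 10.
Oct 14 is 4 days after Oct 10; 4 mod 7 = 4, so Wednesday + 4 = Sunday.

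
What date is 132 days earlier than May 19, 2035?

January 7, 2035

−19 → Apr 30, 2035 (end of Apr, 30 days; 113 left).
−30 → Mar 31, 2035 (end of Mar, 31 days; 83 left).
−31 → Feb 28, 2035 (end of Feb, 28 days; 52 left).
−28 → Jan 31, 2035 (end of Jan, 31 days; 24 left).
−24 → Jan 7, 2035.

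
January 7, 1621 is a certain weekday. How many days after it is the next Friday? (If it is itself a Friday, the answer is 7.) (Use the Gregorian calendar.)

1

Jan 7, 1621 is a Thursday.
From Thursday to the next Friday is 1 day.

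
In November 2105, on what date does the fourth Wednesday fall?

November 1, 2105 is a Sunday.
The first Wednesday is therefore November 4 (3 days later).
The fourth Wednesday is 4 + 3×7 = November 25.

November 25, 2105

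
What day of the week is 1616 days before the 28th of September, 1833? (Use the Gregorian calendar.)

First find the weekday of Sep 28, 1833. Doomsday rule: the anchor day for the 1800s is Friday. For year 33: 33÷12 = 2 r 9, and 9÷4 = 2, so 2+9+2 = 13.
Friday + 13 ≡ Thursday — that's 1833's doomsday.
In September the doomsday date is Sep 5.
Sep 28 is 23 days after Sep 5; 23 mod 7 = 2, so Thursday + 2 = Saturday.
1616 mod 7 = 6, so 1616 days before a Saturday is Saturday − 6 = Sunday.

Sunday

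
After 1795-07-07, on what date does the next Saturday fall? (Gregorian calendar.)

Jul 7, 1795 is a Tuesday.
From Tuesday to the next Saturday is 4 days.
Jul 7, 1795 + 4 = Jul 11, 1795.

July 11, 1795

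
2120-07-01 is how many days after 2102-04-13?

6654

Apr 13, 2102 → Apr 13, 2103: 365 days.
Apr 13, 2103 → Apr 13, 2104: 366 days (Feb 29, 2104 is in that span).
Apr 13, 2104 → Apr 13, 2105: 365 days.
Apr 13, 2105 → Apr 13, 2106: 365 days.
Apr 13, 2106 → Apr 13, 2107: 365 days.
Apr 13, 2107 → Apr 13, 2108: 366 days (Feb 29, 2108 is in that span).
Apr 13, 2108 → Apr 13, 2109: 365 days.
Apr 13, 2109 → Apr 13, 2110: 365 days.
Apr 13, 2110 → Apr 13, 2111: 365 days.
Apr 13, 2111 → Apr 13, 2112: 366 days (Feb 29, 2112 is in that span).
Apr 13, 2112 → Apr 13, 2113: 365 days.
Apr 13, 2113 → Apr 13, 2114: 365 days.
Apr 13, 2114 → Apr 13, 2115: 365 days.
Apr 13, 2115 → Apr 13, 2116: 366 days (Feb 29, 2116 is in that span).
Apr 13, 2116 → Apr 13, 2117: 365 days.
Apr 13, 2117 → Apr 13, 2118: 365 days.
Apr 13, 2118 → Apr 13, 2119: 365 days.
Apr 13, 2119 → Apr 13, 2120: 366 days (Feb 29, 2120 is in that span).
Apr 13, 2120 → May 13, 2120: 30 days (April has 30).
May 13, 2120 → Jun 13, 2120: 31 days (May has 31).
Jun 13, 2120 → Jul 1, 2120: 18 days.
Total: 6654 days.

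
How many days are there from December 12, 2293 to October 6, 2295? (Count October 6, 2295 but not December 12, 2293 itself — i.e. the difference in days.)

Dec 12, 2293 → Dec 12, 2294: 365 days.
Dec 12, 2294 → Jan 12, 2295: 31 days (December has 31).
Jan 12, 2295 → Feb 12, 2295: 31 days (January has 31).
Feb 12, 2295 → Mar 12, 2295: 28 days (February has 28).
Mar 12, 2295 → Apr 12, 2295: 31 days (March has 31).
Apr 12, 2295 → May 12, 2295: 30 days (April has 30).
May 12, 2295 → Jun 12, 2295: 31 days (May has 31).
Jun 12, 2295 → Jul 12, 2295: 30 days (June has 30).
Jul 12, 2295 → Aug 12, 2295: 31 days (July has 31).
Aug 12, 2295 → Sep 12, 2295: 31 days (August has 31).
Sep 12, 2295 → Oct 6, 2295: 24 days.
Total: 663 days.

663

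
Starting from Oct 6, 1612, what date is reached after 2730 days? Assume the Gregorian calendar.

March 28, 1620

+365 (one year) → Oct 6, 1613 (2365 left).
+365 (one year) → Oct 6, 1614 (2000 left).
+365 (one year) → Oct 6, 1615 (1635 left).
+366 (one year; includes Feb 29, 1616) → Oct 6, 1616 (1269 left).
+365 (one year) → Oct 6, 1617 (904 left).
+365 (one year) → Oct 6, 1618 (539 left).
+365 (one year) → Oct 6, 1619 (174 left).
Oct has 31 days: +26 → Nov 1, 1619 (148 left).
Nov has 30 days: +30 → Dec 1, 1619 (118 left).
Dec has 31 days: +31 → Jan 1, 1620 (87 left).
Jan has 31 days: +31 → Feb 1, 1620 (56 left).
Feb has 29 days: +29 → Mar 1, 1620 (27 left).
+27 → Mar 28, 1620.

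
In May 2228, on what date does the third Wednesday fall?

May 1, 2228 is a Thursday.
The first Wednesday is therefore May 7 (6 days later).
The third Wednesday is 7 + 2×7 = May 21.

May 21, 2228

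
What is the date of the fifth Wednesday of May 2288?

May 1, 2288 is a Tuesday.
The first Wednesday is therefore May 2 (1 days later).
The fifth Wednesday is 2 + 4×7 = May 30.

May 30, 2288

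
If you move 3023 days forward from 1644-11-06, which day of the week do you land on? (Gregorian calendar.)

First find the weekday of Nov 6, 1644. Doomsday rule: the anchor day for the 1600s is Tuesday. For year 44: 44÷12 = 3 r 8, and 8÷4 = 2, so 3+8+2 = 13.
Tuesday + 13 ≡ Monday — that's 1644's doomsday.
In November the doomsday date is Nov 7.
Nov 6 is 1 day before Nov 7; 1 mod 7 = 1, so Monday − 1 = Sunday.
3023 mod 7 = 6, so 3023 days after a Sunday is Sunday + 6 = Saturday.

Saturday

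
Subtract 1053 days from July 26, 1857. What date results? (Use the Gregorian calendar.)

September 7, 1854

−365 (one year) → Jul 26, 1856 (688 left).
−366 (one year; includes Feb 29, 1856) → Jul 26, 1855 (322 left).
−26 → Jun 30, 1855 (end of Jun, 30 days; 296 left).
−30 → May 31, 1855 (end of May, 31 days; 266 left).
−31 → Apr 30, 1855 (end of Apr, 30 days; 235 left).
−30 → Mar 31, 1855 (end of Mar, 31 days; 205 left).
−31 → Feb 28, 1855 (end of Feb, 28 days; 174 left).
−28 → Jan 31, 1855 (end of Jan, 31 days; 146 left).
−31 → Dec 31, 1854 (end of Dec, 31 days; 115 left).
−31 → Nov 30, 1854 (end of Nov, 30 days; 84 left).
−30 → Oct 31, 1854 (end of Oct, 31 days; 54 left).
−31 → Sep 30, 1854 (end of Sep, 30 days; 23 left).
−23 → Sep 7, 1854.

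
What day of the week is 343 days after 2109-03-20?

First find the weekday of Mar 20, 2109. Doomsday rule: the anchor day for the 2100s is Sunday. For year 09: 9÷12 = 0 r 9, and 9÷4 = 2, so 0+9+2 = 11.
Sunday + 11 ≡ Thursday — that's 2109's doomsday.
In March the doomsday date is Mar 14.
Mar 20 is 6 days after Mar 14; 6 mod 7 = 6, so Thursday + 6 = Wednesday.
343 mod 7 = 0, so 343 days after a Wednesday is Wednesday + 0 = Wednesday.

Wednesday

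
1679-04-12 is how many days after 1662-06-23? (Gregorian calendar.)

6137

Jun 23, 1662 → Jun 23, 1663: 365 days.
Jun 23, 1663 → Jun 23, 1664: 366 days (Feb 29, 1664 is in that span).
Jun 23, 1664 → Jun 23, 1665: 365 days.
Jun 23, 1665 → Jun 23, 1666: 365 days.
Jun 23, 1666 → Jun 23, 1667: 365 days.
Jun 23, 1667 → Jun 23, 1668: 366 days (Feb 29, 1668 is in that span).
Jun 23, 1668 → Jun 23, 1669: 365 days.
Jun 23, 1669 → Jun 23, 1670: 365 days.
Jun 23, 1670 → Jun 23, 1671: 365 days.
Jun 23, 1671 → Jun 23, 1672: 366 days (Feb 29, 1672 is in that span).
Jun 23, 1672 → Jun 23, 1673: 365 days.
Jun 23, 1673 → Jun 23, 1674: 365 days.
Jun 23, 1674 → Jun 23, 1675: 365 days.
Jun 23, 1675 → Jun 23, 1676: 366 days (Feb 29, 1676 is in that span).
Jun 23, 1676 → Jun 23, 1677: 365 days.
Jun 23, 1677 → Jun 23, 1678: 365 days.
Jun 23, 1678 → Jul 23, 1678: 30 days (June has 30).
Jul 23, 1678 → Aug 23, 1678: 31 days (July has 31).
Aug 23, 1678 → Sep 23, 1678: 31 days (August has 31).
Sep 23, 1678 → Oct 23, 1678: 30 days (September has 30).
Oct 23, 1678 → Nov 23, 1678: 31 days (October has 31).
Nov 23, 1678 → Dec 23, 1678: 30 days (November has 30).
Dec 23, 1678 → Jan 23, 1679: 31 days (December has 31).
Jan 23, 1679 → Feb 23, 1679: 31 days (January has 31).
Feb 23, 1679 → Mar 23, 1679: 28 days (February has 28).
Mar 23, 1679 → Apr 12, 1679: 20 days.
Total: 6137 days.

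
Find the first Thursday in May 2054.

May 7, 2054

May 1, 2054 is a Friday.
The first Thursday is therefore May 7 (6 days later).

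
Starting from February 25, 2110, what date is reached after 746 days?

+365 (one year) → Feb 25, 2111 (381 left).
Feb has 28 days: +4 → Mar 1, 2111 (377 left).
Mar has 31 days: +31 → Apr 1, 2111 (346 left).
Apr has 30 days: +30 → May 1, 2111 (316 left).
May has 31 days: +31 → Jun 1, 2111 (285 left).
Jun has 30 days: +30 → Jul 1, 2111 (255 left).
Jul has 31 days: +31 → Aug 1, 2111 (224 left).
Aug has 31 days: +31 → Sep 1, 2111 (193 left).
Sep has 30 days: +30 → Oct 1, 2111 (163 left).
Oct has 31 days: +31 → Nov 1, 2111 (132 left).
Nov has 30 days: +30 → Dec 1, 2111 (102 left).
Dec has 31 days: +31 → Jan 1, 2112 (71 left).
Jan has 31 days: +31 → Feb 1, 2112 (40 left).
Feb has 29 days: +29 → Mar 1, 2112 (11 left).
+11 → Mar 12, 2112.

March 12, 2112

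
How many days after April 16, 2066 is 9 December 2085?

Apr 16, 2066 → Apr 16, 2067: 365 days.
Apr 16, 2067 → Apr 16, 2068: 366 days (Feb 29, 2068 is in that span).
Apr 16, 2068 → Apr 16, 2069: 365 days.
Apr 16, 2069 → Apr 16, 2070: 365 days.
Apr 16, 2070 → Apr 16, 2071: 365 days.
Apr 16, 2071 → Apr 16, 2072: 366 days (Feb 29, 2072 is in that span).
Apr 16, 2072 → Apr 16, 2073: 365 days.
Apr 16, 2073 → Apr 16, 2074: 365 days.
Apr 16, 2074 → Apr 16, 2075: 365 days.
Apr 16, 2075 → Apr 16, 2076: 366 days (Feb 29, 2076 is in that span).
Apr 16, 2076 → Apr 16, 2077: 365 days.
Apr 16, 2077 → Apr 16, 2078: 365 days.
Apr 16, 2078 → Apr 16, 2079: 365 days.
Apr 16, 2079 → Apr 16, 2080: 366 days (Feb 29, 2080 is in that span).
Apr 16, 2080 → Apr 16, 2081: 365 days.
Apr 16, 2081 → Apr 16, 2082: 365 days.
Apr 16, 2082 → Apr 16, 2083: 365 days.
Apr 16, 2083 → Apr 16, 2084: 366 days (Feb 29, 2084 is in that span).
Apr 16, 2084 → Apr 16, 2085: 365 days.
Apr 16, 2085 → May 16, 2085: 30 days (April has 30).
May 16, 2085 → Jun 16, 2085: 31 days (May has 31).
Jun 16, 2085 → Jul 16, 2085: 30 days (June has 30).
Jul 16, 2085 → Aug 16, 2085: 31 days (July has 31).
Aug 16, 2085 → Sep 16, 2085: 31 days (August has 31).
Sep 16, 2085 → Oct 16, 2085: 30 days (September has 30).
Oct 16, 2085 → Nov 16, 2085: 31 days (October has 31).
Nov 16, 2085 → Dec 9, 2085: 23 days.
Total: 7177 days.

7177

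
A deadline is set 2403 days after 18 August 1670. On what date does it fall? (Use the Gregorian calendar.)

+365 (one year) → Aug 18, 1671 (2038 left).
+366 (one year; includes Feb 29, 1672) → Aug 18, 1672 (1672 left).
+365 (one year) → Aug 18, 1673 (1307 left).
+365 (one year) → Aug 18, 1674 (942 left).
+365 (one year) → Aug 18, 1675 (577 left).
+366 (one year; includes Feb 29, 1676) → Aug 18, 1676 (211 left).
Aug has 31 days: +14 → Sep 1, 1676 (197 left).
Sep has 30 days: +30 → Oct 1, 1676 (167 left).
Oct has 31 days: +31 → Nov 1, 1676 (136 left).
Nov has 30 days: +30 → Dec 1, 1676 (106 left).
Dec has 31 days: +31 → Jan 1, 1677 (75 left).
Jan has 31 days: +31 → Feb 1, 1677 (44 left).
Feb has 28 days: +28 → Mar 1, 1677 (16 left).
+16 → Mar 17, 1677.

March 17, 1677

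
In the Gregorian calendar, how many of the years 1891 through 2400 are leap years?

124

Multiples of 4 in [1891,2400]: 128.
Of those, multiples of 100: 6 (not leap unless ÷400).
Multiples of 400: 2.
Leap years = 128 − 6 + 2 = 124.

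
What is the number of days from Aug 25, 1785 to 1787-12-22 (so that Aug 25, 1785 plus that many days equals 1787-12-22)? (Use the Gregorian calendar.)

849

Aug 25, 1785 → Aug 25, 1786: 365 days.
Aug 25, 1786 → Aug 25, 1787: 365 days.
Aug 25, 1787 → Sep 25, 1787: 31 days (August has 31).
Sep 25, 1787 → Oct 25, 1787: 30 days (September has 30).
Oct 25, 1787 → Nov 25, 1787: 31 days (October has 31).
Nov 25, 1787 → Dec 22, 1787: 27 days.
Total: 849 days.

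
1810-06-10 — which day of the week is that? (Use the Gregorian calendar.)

Sunday

Doomsday rule: the anchor day for the 1800s is Friday. For year 10: 10÷12 = 0 r 10, and 10÷4 = 2, so 0+10+2 = 12.
Friday + 12 ≡ Wednesday — that's 1810's doomsday.
In June the doomsday date is Jun 6.
Jun 10 is 4 days after Jun 6; 4 mod 7 = 4, so Wednesday + 4 = Sunday.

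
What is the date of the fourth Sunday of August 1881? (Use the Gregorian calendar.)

August 28, 1881

August 1, 1881 is a Monday.
The first Sunday is therefore August 7 (6 days later).
The fourth Sunday is 7 + 3×7 = August 28.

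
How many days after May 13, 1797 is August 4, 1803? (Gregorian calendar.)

May 13, 1797 → May 13, 1798: 365 days.
May 13, 1798 → May 13, 1799: 365 days.
May 13, 1799 → May 13, 1800: 365 days.
May 13, 1800 → May 13, 1801: 365 days.
May 13, 1801 → May 13, 1802: 365 days.
May 13, 1802 → May 13, 1803: 365 days.
May 13, 1803 → Jun 13, 1803: 31 days (May has 31).
Jun 13, 1803 → Jul 13, 1803: 30 days (June has 30).
Jul 13, 1803 → Aug 4, 1803: 22 days.
Total: 2273 days.

2273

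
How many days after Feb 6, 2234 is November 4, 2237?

1367

Feb 6, 2234 → Feb 6, 2235: 365 days.
Feb 6, 2235 → Feb 6, 2236: 365 days.
Feb 6, 2236 → Feb 6, 2237: 366 days (Feb 29, 2236 is in that span).
Feb 6, 2237 → Mar 6, 2237: 28 days (February has 28).
Mar 6, 2237 → Apr 6, 2237: 31 days (March has 31).
Apr 6, 2237 → May 6, 2237: 30 days (April has 30).
May 6, 2237 → Jun 6, 2237: 31 days (May has 31).
Jun 6, 2237 → Jul 6, 2237: 30 days (June has 30).
Jul 6, 2237 → Aug 6, 2237: 31 days (July has 31).
Aug 6, 2237 → Sep 6, 2237: 31 days (August has 31).
Sep 6, 2237 → Oct 6, 2237: 30 days (September has 30).
Oct 6, 2237 → Nov 4, 2237: 29 days.
Total: 1367 days.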